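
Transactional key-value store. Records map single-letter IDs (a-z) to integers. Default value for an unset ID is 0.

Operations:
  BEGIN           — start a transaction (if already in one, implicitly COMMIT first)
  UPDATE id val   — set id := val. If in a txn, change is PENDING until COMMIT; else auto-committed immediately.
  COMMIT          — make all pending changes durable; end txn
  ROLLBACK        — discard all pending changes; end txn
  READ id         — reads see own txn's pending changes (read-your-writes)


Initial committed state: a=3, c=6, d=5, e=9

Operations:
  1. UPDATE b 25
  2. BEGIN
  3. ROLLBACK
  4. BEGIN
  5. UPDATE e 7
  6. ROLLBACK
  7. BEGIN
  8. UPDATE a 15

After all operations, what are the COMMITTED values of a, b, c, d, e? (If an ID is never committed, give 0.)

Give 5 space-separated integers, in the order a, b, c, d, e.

Initial committed: {a=3, c=6, d=5, e=9}
Op 1: UPDATE b=25 (auto-commit; committed b=25)
Op 2: BEGIN: in_txn=True, pending={}
Op 3: ROLLBACK: discarded pending []; in_txn=False
Op 4: BEGIN: in_txn=True, pending={}
Op 5: UPDATE e=7 (pending; pending now {e=7})
Op 6: ROLLBACK: discarded pending ['e']; in_txn=False
Op 7: BEGIN: in_txn=True, pending={}
Op 8: UPDATE a=15 (pending; pending now {a=15})
Final committed: {a=3, b=25, c=6, d=5, e=9}

Answer: 3 25 6 5 9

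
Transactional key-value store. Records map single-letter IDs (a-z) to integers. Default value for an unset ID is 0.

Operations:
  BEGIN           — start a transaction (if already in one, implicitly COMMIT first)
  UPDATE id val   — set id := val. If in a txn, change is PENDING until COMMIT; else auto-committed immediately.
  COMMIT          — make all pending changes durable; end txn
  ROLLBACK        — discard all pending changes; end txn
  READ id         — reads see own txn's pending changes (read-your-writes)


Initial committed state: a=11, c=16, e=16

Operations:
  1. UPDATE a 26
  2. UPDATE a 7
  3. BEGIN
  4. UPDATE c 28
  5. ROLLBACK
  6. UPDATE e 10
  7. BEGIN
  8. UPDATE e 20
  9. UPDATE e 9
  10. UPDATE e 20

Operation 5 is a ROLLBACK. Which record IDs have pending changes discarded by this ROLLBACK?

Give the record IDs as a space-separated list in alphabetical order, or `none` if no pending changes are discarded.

Initial committed: {a=11, c=16, e=16}
Op 1: UPDATE a=26 (auto-commit; committed a=26)
Op 2: UPDATE a=7 (auto-commit; committed a=7)
Op 3: BEGIN: in_txn=True, pending={}
Op 4: UPDATE c=28 (pending; pending now {c=28})
Op 5: ROLLBACK: discarded pending ['c']; in_txn=False
Op 6: UPDATE e=10 (auto-commit; committed e=10)
Op 7: BEGIN: in_txn=True, pending={}
Op 8: UPDATE e=20 (pending; pending now {e=20})
Op 9: UPDATE e=9 (pending; pending now {e=9})
Op 10: UPDATE e=20 (pending; pending now {e=20})
ROLLBACK at op 5 discards: ['c']

Answer: c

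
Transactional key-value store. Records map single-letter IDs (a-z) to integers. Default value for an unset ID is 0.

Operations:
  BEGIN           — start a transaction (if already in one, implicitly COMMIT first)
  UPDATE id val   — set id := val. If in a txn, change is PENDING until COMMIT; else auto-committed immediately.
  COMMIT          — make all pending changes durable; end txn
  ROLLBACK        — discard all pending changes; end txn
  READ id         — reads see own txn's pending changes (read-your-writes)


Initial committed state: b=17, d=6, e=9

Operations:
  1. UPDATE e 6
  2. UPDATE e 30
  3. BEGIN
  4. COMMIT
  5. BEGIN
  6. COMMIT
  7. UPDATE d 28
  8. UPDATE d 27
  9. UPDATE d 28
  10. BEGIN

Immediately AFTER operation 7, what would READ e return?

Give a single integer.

Initial committed: {b=17, d=6, e=9}
Op 1: UPDATE e=6 (auto-commit; committed e=6)
Op 2: UPDATE e=30 (auto-commit; committed e=30)
Op 3: BEGIN: in_txn=True, pending={}
Op 4: COMMIT: merged [] into committed; committed now {b=17, d=6, e=30}
Op 5: BEGIN: in_txn=True, pending={}
Op 6: COMMIT: merged [] into committed; committed now {b=17, d=6, e=30}
Op 7: UPDATE d=28 (auto-commit; committed d=28)
After op 7: visible(e) = 30 (pending={}, committed={b=17, d=28, e=30})

Answer: 30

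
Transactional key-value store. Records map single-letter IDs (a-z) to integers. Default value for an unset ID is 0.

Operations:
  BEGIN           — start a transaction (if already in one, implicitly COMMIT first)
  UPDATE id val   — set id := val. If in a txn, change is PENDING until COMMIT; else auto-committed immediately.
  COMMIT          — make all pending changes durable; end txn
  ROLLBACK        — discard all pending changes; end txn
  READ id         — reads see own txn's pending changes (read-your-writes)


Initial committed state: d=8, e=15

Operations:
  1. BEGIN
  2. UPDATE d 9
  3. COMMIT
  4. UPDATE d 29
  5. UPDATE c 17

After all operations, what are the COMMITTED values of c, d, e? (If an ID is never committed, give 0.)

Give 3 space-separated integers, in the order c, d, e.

Initial committed: {d=8, e=15}
Op 1: BEGIN: in_txn=True, pending={}
Op 2: UPDATE d=9 (pending; pending now {d=9})
Op 3: COMMIT: merged ['d'] into committed; committed now {d=9, e=15}
Op 4: UPDATE d=29 (auto-commit; committed d=29)
Op 5: UPDATE c=17 (auto-commit; committed c=17)
Final committed: {c=17, d=29, e=15}

Answer: 17 29 15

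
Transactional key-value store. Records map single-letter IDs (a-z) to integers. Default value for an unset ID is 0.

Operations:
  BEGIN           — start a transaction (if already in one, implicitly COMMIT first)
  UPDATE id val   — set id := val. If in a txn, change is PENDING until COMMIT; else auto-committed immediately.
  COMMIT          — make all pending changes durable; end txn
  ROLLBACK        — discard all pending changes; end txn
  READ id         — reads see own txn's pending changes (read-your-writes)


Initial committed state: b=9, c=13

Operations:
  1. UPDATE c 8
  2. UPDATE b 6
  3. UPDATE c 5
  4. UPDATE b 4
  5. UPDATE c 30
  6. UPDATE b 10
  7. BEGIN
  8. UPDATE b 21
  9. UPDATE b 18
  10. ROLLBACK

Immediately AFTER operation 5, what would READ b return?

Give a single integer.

Answer: 4

Derivation:
Initial committed: {b=9, c=13}
Op 1: UPDATE c=8 (auto-commit; committed c=8)
Op 2: UPDATE b=6 (auto-commit; committed b=6)
Op 3: UPDATE c=5 (auto-commit; committed c=5)
Op 4: UPDATE b=4 (auto-commit; committed b=4)
Op 5: UPDATE c=30 (auto-commit; committed c=30)
After op 5: visible(b) = 4 (pending={}, committed={b=4, c=30})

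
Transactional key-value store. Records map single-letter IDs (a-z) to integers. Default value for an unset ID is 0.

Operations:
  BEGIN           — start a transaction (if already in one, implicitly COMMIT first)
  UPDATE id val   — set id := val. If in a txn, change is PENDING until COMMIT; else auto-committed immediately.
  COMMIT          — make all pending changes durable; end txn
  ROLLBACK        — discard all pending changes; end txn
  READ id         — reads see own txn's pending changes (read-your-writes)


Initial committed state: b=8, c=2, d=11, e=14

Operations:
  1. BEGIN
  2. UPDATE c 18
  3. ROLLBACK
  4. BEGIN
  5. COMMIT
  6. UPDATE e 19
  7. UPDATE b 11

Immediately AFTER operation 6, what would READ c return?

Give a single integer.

Answer: 2

Derivation:
Initial committed: {b=8, c=2, d=11, e=14}
Op 1: BEGIN: in_txn=True, pending={}
Op 2: UPDATE c=18 (pending; pending now {c=18})
Op 3: ROLLBACK: discarded pending ['c']; in_txn=False
Op 4: BEGIN: in_txn=True, pending={}
Op 5: COMMIT: merged [] into committed; committed now {b=8, c=2, d=11, e=14}
Op 6: UPDATE e=19 (auto-commit; committed e=19)
After op 6: visible(c) = 2 (pending={}, committed={b=8, c=2, d=11, e=19})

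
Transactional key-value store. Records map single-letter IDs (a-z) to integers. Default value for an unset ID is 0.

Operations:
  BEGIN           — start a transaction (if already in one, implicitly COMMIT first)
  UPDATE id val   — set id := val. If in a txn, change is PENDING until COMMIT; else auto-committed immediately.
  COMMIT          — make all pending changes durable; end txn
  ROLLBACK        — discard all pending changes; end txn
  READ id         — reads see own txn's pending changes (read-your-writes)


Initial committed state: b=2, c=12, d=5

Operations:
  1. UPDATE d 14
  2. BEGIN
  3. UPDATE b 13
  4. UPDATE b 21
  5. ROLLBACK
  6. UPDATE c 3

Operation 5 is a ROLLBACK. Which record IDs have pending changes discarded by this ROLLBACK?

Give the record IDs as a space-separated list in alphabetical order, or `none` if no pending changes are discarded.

Initial committed: {b=2, c=12, d=5}
Op 1: UPDATE d=14 (auto-commit; committed d=14)
Op 2: BEGIN: in_txn=True, pending={}
Op 3: UPDATE b=13 (pending; pending now {b=13})
Op 4: UPDATE b=21 (pending; pending now {b=21})
Op 5: ROLLBACK: discarded pending ['b']; in_txn=False
Op 6: UPDATE c=3 (auto-commit; committed c=3)
ROLLBACK at op 5 discards: ['b']

Answer: b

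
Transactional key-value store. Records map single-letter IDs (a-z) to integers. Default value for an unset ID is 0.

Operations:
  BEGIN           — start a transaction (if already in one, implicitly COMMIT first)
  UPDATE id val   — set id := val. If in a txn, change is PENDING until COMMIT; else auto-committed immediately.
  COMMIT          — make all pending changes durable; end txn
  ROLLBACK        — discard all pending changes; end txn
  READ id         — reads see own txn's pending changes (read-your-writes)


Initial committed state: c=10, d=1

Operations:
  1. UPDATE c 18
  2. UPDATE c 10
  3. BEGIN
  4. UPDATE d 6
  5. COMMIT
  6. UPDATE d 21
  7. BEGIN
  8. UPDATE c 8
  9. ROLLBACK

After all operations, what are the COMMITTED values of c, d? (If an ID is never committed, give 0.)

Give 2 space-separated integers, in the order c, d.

Answer: 10 21

Derivation:
Initial committed: {c=10, d=1}
Op 1: UPDATE c=18 (auto-commit; committed c=18)
Op 2: UPDATE c=10 (auto-commit; committed c=10)
Op 3: BEGIN: in_txn=True, pending={}
Op 4: UPDATE d=6 (pending; pending now {d=6})
Op 5: COMMIT: merged ['d'] into committed; committed now {c=10, d=6}
Op 6: UPDATE d=21 (auto-commit; committed d=21)
Op 7: BEGIN: in_txn=True, pending={}
Op 8: UPDATE c=8 (pending; pending now {c=8})
Op 9: ROLLBACK: discarded pending ['c']; in_txn=False
Final committed: {c=10, d=21}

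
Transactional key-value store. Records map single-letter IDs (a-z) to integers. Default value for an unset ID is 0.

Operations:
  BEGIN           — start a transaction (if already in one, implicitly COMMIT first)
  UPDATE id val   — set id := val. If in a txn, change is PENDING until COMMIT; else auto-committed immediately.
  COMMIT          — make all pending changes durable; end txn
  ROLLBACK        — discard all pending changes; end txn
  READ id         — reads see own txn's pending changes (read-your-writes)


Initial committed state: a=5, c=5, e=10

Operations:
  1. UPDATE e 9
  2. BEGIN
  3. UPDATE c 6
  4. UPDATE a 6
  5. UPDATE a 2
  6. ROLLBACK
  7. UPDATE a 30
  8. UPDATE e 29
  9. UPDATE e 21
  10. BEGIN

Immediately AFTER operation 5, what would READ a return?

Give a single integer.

Answer: 2

Derivation:
Initial committed: {a=5, c=5, e=10}
Op 1: UPDATE e=9 (auto-commit; committed e=9)
Op 2: BEGIN: in_txn=True, pending={}
Op 3: UPDATE c=6 (pending; pending now {c=6})
Op 4: UPDATE a=6 (pending; pending now {a=6, c=6})
Op 5: UPDATE a=2 (pending; pending now {a=2, c=6})
After op 5: visible(a) = 2 (pending={a=2, c=6}, committed={a=5, c=5, e=9})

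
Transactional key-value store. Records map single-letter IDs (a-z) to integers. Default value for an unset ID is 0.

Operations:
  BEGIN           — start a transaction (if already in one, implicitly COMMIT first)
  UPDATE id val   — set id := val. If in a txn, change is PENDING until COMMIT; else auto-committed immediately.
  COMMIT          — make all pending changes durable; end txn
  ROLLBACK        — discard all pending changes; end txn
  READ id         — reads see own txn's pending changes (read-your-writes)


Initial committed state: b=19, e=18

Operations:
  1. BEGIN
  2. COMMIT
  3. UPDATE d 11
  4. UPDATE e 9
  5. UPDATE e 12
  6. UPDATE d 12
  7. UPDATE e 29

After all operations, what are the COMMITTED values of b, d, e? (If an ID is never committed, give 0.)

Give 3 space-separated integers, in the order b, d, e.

Initial committed: {b=19, e=18}
Op 1: BEGIN: in_txn=True, pending={}
Op 2: COMMIT: merged [] into committed; committed now {b=19, e=18}
Op 3: UPDATE d=11 (auto-commit; committed d=11)
Op 4: UPDATE e=9 (auto-commit; committed e=9)
Op 5: UPDATE e=12 (auto-commit; committed e=12)
Op 6: UPDATE d=12 (auto-commit; committed d=12)
Op 7: UPDATE e=29 (auto-commit; committed e=29)
Final committed: {b=19, d=12, e=29}

Answer: 19 12 29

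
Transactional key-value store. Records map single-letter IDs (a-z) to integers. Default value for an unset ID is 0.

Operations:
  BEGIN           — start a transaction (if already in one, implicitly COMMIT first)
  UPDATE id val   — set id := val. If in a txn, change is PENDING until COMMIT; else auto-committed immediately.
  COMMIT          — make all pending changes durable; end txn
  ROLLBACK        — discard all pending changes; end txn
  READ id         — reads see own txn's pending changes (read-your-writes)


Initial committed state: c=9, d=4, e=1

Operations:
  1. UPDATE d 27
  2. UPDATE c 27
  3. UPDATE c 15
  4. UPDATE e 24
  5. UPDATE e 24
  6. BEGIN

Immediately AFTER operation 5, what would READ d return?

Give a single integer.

Initial committed: {c=9, d=4, e=1}
Op 1: UPDATE d=27 (auto-commit; committed d=27)
Op 2: UPDATE c=27 (auto-commit; committed c=27)
Op 3: UPDATE c=15 (auto-commit; committed c=15)
Op 4: UPDATE e=24 (auto-commit; committed e=24)
Op 5: UPDATE e=24 (auto-commit; committed e=24)
After op 5: visible(d) = 27 (pending={}, committed={c=15, d=27, e=24})

Answer: 27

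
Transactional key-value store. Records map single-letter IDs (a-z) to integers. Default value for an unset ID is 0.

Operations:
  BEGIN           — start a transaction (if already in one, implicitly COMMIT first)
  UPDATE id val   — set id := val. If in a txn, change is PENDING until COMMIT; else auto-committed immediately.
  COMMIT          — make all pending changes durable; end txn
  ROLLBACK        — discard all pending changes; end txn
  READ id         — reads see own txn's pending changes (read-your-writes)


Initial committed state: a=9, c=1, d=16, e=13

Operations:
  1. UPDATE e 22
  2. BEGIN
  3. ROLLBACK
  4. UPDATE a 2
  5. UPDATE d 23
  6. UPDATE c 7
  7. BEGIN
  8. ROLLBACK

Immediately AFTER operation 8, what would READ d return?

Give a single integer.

Initial committed: {a=9, c=1, d=16, e=13}
Op 1: UPDATE e=22 (auto-commit; committed e=22)
Op 2: BEGIN: in_txn=True, pending={}
Op 3: ROLLBACK: discarded pending []; in_txn=False
Op 4: UPDATE a=2 (auto-commit; committed a=2)
Op 5: UPDATE d=23 (auto-commit; committed d=23)
Op 6: UPDATE c=7 (auto-commit; committed c=7)
Op 7: BEGIN: in_txn=True, pending={}
Op 8: ROLLBACK: discarded pending []; in_txn=False
After op 8: visible(d) = 23 (pending={}, committed={a=2, c=7, d=23, e=22})

Answer: 23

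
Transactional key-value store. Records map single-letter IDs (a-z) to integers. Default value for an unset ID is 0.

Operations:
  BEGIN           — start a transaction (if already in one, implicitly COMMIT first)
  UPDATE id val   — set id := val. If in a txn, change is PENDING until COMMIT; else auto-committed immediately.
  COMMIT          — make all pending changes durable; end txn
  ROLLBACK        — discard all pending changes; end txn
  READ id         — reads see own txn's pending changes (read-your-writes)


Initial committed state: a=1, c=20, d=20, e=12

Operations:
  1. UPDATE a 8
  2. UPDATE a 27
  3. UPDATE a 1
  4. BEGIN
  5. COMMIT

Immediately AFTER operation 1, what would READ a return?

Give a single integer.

Initial committed: {a=1, c=20, d=20, e=12}
Op 1: UPDATE a=8 (auto-commit; committed a=8)
After op 1: visible(a) = 8 (pending={}, committed={a=8, c=20, d=20, e=12})

Answer: 8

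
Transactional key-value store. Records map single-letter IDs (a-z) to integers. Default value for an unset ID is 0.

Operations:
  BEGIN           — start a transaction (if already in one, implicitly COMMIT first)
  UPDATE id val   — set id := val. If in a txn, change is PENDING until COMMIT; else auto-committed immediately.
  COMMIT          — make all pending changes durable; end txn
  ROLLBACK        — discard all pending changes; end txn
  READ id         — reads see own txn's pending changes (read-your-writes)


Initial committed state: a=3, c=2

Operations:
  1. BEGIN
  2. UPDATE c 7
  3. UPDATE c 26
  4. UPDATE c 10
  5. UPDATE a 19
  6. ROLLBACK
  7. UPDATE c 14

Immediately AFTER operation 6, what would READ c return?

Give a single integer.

Answer: 2

Derivation:
Initial committed: {a=3, c=2}
Op 1: BEGIN: in_txn=True, pending={}
Op 2: UPDATE c=7 (pending; pending now {c=7})
Op 3: UPDATE c=26 (pending; pending now {c=26})
Op 4: UPDATE c=10 (pending; pending now {c=10})
Op 5: UPDATE a=19 (pending; pending now {a=19, c=10})
Op 6: ROLLBACK: discarded pending ['a', 'c']; in_txn=False
After op 6: visible(c) = 2 (pending={}, committed={a=3, c=2})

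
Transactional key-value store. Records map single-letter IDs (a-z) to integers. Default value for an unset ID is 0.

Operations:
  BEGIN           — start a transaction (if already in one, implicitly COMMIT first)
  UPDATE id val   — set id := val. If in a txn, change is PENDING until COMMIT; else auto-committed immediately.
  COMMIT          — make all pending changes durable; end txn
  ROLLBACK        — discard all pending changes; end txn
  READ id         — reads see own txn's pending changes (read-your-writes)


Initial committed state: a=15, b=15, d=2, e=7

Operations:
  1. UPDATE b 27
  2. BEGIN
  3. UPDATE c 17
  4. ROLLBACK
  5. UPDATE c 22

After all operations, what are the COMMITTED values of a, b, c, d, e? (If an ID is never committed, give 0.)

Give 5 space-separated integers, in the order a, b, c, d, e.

Answer: 15 27 22 2 7

Derivation:
Initial committed: {a=15, b=15, d=2, e=7}
Op 1: UPDATE b=27 (auto-commit; committed b=27)
Op 2: BEGIN: in_txn=True, pending={}
Op 3: UPDATE c=17 (pending; pending now {c=17})
Op 4: ROLLBACK: discarded pending ['c']; in_txn=False
Op 5: UPDATE c=22 (auto-commit; committed c=22)
Final committed: {a=15, b=27, c=22, d=2, e=7}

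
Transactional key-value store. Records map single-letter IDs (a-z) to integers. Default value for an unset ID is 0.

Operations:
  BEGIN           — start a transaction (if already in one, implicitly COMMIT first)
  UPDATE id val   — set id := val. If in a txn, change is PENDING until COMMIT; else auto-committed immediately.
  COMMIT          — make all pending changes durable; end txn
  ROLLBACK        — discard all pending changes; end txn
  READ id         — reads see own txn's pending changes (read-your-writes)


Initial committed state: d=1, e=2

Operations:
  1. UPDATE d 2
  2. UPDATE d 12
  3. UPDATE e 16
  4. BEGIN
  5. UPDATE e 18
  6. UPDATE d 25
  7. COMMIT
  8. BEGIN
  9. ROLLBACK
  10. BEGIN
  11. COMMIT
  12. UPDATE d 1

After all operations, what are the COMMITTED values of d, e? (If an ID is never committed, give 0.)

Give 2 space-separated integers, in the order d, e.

Answer: 1 18

Derivation:
Initial committed: {d=1, e=2}
Op 1: UPDATE d=2 (auto-commit; committed d=2)
Op 2: UPDATE d=12 (auto-commit; committed d=12)
Op 3: UPDATE e=16 (auto-commit; committed e=16)
Op 4: BEGIN: in_txn=True, pending={}
Op 5: UPDATE e=18 (pending; pending now {e=18})
Op 6: UPDATE d=25 (pending; pending now {d=25, e=18})
Op 7: COMMIT: merged ['d', 'e'] into committed; committed now {d=25, e=18}
Op 8: BEGIN: in_txn=True, pending={}
Op 9: ROLLBACK: discarded pending []; in_txn=False
Op 10: BEGIN: in_txn=True, pending={}
Op 11: COMMIT: merged [] into committed; committed now {d=25, e=18}
Op 12: UPDATE d=1 (auto-commit; committed d=1)
Final committed: {d=1, e=18}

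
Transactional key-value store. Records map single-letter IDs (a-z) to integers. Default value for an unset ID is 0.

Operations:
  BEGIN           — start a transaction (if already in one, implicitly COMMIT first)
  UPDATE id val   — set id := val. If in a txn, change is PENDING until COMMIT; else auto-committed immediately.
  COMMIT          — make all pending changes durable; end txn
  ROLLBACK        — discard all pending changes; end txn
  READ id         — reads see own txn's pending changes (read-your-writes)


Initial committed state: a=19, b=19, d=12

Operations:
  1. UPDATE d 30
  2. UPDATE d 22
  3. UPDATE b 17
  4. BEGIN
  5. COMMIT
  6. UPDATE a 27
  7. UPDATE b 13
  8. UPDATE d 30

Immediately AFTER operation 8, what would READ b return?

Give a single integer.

Answer: 13

Derivation:
Initial committed: {a=19, b=19, d=12}
Op 1: UPDATE d=30 (auto-commit; committed d=30)
Op 2: UPDATE d=22 (auto-commit; committed d=22)
Op 3: UPDATE b=17 (auto-commit; committed b=17)
Op 4: BEGIN: in_txn=True, pending={}
Op 5: COMMIT: merged [] into committed; committed now {a=19, b=17, d=22}
Op 6: UPDATE a=27 (auto-commit; committed a=27)
Op 7: UPDATE b=13 (auto-commit; committed b=13)
Op 8: UPDATE d=30 (auto-commit; committed d=30)
After op 8: visible(b) = 13 (pending={}, committed={a=27, b=13, d=30})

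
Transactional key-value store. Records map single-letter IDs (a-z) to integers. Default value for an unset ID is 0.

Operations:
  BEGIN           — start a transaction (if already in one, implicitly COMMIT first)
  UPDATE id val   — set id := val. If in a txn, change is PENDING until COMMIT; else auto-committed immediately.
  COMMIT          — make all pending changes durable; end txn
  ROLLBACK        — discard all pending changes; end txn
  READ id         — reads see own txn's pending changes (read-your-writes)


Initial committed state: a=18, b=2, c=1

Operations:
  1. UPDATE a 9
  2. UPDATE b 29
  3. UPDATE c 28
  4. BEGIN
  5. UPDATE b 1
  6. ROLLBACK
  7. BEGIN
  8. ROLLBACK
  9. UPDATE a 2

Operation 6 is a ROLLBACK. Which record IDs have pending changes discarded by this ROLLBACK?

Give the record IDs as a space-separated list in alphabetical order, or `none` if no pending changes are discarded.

Answer: b

Derivation:
Initial committed: {a=18, b=2, c=1}
Op 1: UPDATE a=9 (auto-commit; committed a=9)
Op 2: UPDATE b=29 (auto-commit; committed b=29)
Op 3: UPDATE c=28 (auto-commit; committed c=28)
Op 4: BEGIN: in_txn=True, pending={}
Op 5: UPDATE b=1 (pending; pending now {b=1})
Op 6: ROLLBACK: discarded pending ['b']; in_txn=False
Op 7: BEGIN: in_txn=True, pending={}
Op 8: ROLLBACK: discarded pending []; in_txn=False
Op 9: UPDATE a=2 (auto-commit; committed a=2)
ROLLBACK at op 6 discards: ['b']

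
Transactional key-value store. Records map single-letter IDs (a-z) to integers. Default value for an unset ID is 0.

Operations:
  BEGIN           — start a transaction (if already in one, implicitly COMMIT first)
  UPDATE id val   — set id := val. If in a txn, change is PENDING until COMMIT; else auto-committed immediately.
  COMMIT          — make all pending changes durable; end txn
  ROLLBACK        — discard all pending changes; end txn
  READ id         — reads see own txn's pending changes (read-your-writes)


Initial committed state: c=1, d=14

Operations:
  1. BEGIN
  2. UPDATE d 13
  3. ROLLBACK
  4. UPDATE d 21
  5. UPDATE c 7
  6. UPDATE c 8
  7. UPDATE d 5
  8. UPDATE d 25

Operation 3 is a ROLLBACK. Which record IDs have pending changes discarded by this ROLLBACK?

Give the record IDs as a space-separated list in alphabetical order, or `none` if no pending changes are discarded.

Initial committed: {c=1, d=14}
Op 1: BEGIN: in_txn=True, pending={}
Op 2: UPDATE d=13 (pending; pending now {d=13})
Op 3: ROLLBACK: discarded pending ['d']; in_txn=False
Op 4: UPDATE d=21 (auto-commit; committed d=21)
Op 5: UPDATE c=7 (auto-commit; committed c=7)
Op 6: UPDATE c=8 (auto-commit; committed c=8)
Op 7: UPDATE d=5 (auto-commit; committed d=5)
Op 8: UPDATE d=25 (auto-commit; committed d=25)
ROLLBACK at op 3 discards: ['d']

Answer: d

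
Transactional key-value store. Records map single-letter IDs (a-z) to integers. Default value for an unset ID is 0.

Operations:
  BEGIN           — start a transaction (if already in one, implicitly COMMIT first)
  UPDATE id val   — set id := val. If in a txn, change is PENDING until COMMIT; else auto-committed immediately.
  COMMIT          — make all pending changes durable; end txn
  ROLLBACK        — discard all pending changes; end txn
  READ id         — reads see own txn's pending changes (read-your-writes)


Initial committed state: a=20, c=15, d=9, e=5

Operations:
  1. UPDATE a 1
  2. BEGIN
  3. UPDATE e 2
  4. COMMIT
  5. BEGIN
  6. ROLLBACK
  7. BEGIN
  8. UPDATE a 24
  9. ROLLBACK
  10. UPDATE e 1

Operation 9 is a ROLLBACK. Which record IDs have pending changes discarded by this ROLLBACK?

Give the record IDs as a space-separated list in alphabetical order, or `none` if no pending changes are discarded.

Answer: a

Derivation:
Initial committed: {a=20, c=15, d=9, e=5}
Op 1: UPDATE a=1 (auto-commit; committed a=1)
Op 2: BEGIN: in_txn=True, pending={}
Op 3: UPDATE e=2 (pending; pending now {e=2})
Op 4: COMMIT: merged ['e'] into committed; committed now {a=1, c=15, d=9, e=2}
Op 5: BEGIN: in_txn=True, pending={}
Op 6: ROLLBACK: discarded pending []; in_txn=False
Op 7: BEGIN: in_txn=True, pending={}
Op 8: UPDATE a=24 (pending; pending now {a=24})
Op 9: ROLLBACK: discarded pending ['a']; in_txn=False
Op 10: UPDATE e=1 (auto-commit; committed e=1)
ROLLBACK at op 9 discards: ['a']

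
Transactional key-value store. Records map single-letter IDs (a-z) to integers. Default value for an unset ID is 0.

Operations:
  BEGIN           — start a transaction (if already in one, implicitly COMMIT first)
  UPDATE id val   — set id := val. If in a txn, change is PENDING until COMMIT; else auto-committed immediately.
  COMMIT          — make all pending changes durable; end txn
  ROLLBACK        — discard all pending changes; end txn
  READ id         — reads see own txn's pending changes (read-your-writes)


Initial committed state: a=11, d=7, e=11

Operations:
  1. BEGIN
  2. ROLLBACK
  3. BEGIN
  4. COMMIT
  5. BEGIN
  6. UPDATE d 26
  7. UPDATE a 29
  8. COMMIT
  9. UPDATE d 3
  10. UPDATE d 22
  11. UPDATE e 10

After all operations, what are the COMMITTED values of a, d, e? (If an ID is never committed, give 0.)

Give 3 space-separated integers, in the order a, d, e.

Answer: 29 22 10

Derivation:
Initial committed: {a=11, d=7, e=11}
Op 1: BEGIN: in_txn=True, pending={}
Op 2: ROLLBACK: discarded pending []; in_txn=False
Op 3: BEGIN: in_txn=True, pending={}
Op 4: COMMIT: merged [] into committed; committed now {a=11, d=7, e=11}
Op 5: BEGIN: in_txn=True, pending={}
Op 6: UPDATE d=26 (pending; pending now {d=26})
Op 7: UPDATE a=29 (pending; pending now {a=29, d=26})
Op 8: COMMIT: merged ['a', 'd'] into committed; committed now {a=29, d=26, e=11}
Op 9: UPDATE d=3 (auto-commit; committed d=3)
Op 10: UPDATE d=22 (auto-commit; committed d=22)
Op 11: UPDATE e=10 (auto-commit; committed e=10)
Final committed: {a=29, d=22, e=10}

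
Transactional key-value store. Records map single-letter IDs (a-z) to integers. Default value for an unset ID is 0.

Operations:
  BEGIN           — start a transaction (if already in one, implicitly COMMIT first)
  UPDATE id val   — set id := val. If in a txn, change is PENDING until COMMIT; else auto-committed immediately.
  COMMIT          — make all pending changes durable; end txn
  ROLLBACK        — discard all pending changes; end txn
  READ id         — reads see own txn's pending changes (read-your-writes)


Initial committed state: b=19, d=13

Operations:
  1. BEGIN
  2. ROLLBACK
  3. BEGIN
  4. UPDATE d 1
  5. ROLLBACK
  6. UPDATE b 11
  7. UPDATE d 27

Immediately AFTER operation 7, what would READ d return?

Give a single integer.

Answer: 27

Derivation:
Initial committed: {b=19, d=13}
Op 1: BEGIN: in_txn=True, pending={}
Op 2: ROLLBACK: discarded pending []; in_txn=False
Op 3: BEGIN: in_txn=True, pending={}
Op 4: UPDATE d=1 (pending; pending now {d=1})
Op 5: ROLLBACK: discarded pending ['d']; in_txn=False
Op 6: UPDATE b=11 (auto-commit; committed b=11)
Op 7: UPDATE d=27 (auto-commit; committed d=27)
After op 7: visible(d) = 27 (pending={}, committed={b=11, d=27})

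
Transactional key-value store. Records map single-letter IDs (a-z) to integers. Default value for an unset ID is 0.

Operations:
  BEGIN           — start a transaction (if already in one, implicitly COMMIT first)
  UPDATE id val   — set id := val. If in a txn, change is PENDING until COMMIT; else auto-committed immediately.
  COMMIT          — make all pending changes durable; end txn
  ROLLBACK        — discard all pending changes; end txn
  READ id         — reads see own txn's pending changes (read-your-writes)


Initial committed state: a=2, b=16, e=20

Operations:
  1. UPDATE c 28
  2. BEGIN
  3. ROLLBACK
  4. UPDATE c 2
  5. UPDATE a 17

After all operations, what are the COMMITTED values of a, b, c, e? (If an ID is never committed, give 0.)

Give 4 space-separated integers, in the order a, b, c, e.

Initial committed: {a=2, b=16, e=20}
Op 1: UPDATE c=28 (auto-commit; committed c=28)
Op 2: BEGIN: in_txn=True, pending={}
Op 3: ROLLBACK: discarded pending []; in_txn=False
Op 4: UPDATE c=2 (auto-commit; committed c=2)
Op 5: UPDATE a=17 (auto-commit; committed a=17)
Final committed: {a=17, b=16, c=2, e=20}

Answer: 17 16 2 20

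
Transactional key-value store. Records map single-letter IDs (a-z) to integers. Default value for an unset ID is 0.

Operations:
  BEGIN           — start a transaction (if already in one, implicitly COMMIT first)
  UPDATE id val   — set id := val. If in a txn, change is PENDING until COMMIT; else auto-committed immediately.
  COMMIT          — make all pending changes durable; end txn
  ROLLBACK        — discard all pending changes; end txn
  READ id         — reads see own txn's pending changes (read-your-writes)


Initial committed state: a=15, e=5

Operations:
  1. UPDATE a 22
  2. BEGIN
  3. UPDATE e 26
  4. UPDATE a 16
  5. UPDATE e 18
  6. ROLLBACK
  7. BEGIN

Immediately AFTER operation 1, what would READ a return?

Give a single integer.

Answer: 22

Derivation:
Initial committed: {a=15, e=5}
Op 1: UPDATE a=22 (auto-commit; committed a=22)
After op 1: visible(a) = 22 (pending={}, committed={a=22, e=5})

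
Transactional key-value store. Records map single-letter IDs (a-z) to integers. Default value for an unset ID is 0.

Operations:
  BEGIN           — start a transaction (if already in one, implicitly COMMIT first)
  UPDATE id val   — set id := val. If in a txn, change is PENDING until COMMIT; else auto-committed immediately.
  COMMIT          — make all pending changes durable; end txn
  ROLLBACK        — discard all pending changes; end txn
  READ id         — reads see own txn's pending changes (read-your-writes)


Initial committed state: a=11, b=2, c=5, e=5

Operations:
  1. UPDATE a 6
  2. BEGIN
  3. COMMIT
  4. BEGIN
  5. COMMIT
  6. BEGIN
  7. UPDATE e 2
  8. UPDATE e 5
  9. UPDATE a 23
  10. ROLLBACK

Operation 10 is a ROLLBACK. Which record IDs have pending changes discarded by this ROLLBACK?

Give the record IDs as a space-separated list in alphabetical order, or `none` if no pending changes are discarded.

Initial committed: {a=11, b=2, c=5, e=5}
Op 1: UPDATE a=6 (auto-commit; committed a=6)
Op 2: BEGIN: in_txn=True, pending={}
Op 3: COMMIT: merged [] into committed; committed now {a=6, b=2, c=5, e=5}
Op 4: BEGIN: in_txn=True, pending={}
Op 5: COMMIT: merged [] into committed; committed now {a=6, b=2, c=5, e=5}
Op 6: BEGIN: in_txn=True, pending={}
Op 7: UPDATE e=2 (pending; pending now {e=2})
Op 8: UPDATE e=5 (pending; pending now {e=5})
Op 9: UPDATE a=23 (pending; pending now {a=23, e=5})
Op 10: ROLLBACK: discarded pending ['a', 'e']; in_txn=False
ROLLBACK at op 10 discards: ['a', 'e']

Answer: a e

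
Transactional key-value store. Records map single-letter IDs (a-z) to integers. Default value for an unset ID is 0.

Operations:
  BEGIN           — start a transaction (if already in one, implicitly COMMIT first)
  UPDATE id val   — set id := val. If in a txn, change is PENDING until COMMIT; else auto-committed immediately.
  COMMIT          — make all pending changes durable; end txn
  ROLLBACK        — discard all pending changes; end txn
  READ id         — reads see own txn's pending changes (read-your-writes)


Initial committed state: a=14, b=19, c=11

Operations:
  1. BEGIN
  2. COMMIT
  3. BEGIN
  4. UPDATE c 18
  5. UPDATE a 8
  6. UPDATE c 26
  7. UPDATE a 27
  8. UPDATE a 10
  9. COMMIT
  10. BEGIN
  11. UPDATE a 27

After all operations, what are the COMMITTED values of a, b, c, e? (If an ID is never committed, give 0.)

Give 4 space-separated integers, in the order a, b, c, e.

Answer: 10 19 26 0

Derivation:
Initial committed: {a=14, b=19, c=11}
Op 1: BEGIN: in_txn=True, pending={}
Op 2: COMMIT: merged [] into committed; committed now {a=14, b=19, c=11}
Op 3: BEGIN: in_txn=True, pending={}
Op 4: UPDATE c=18 (pending; pending now {c=18})
Op 5: UPDATE a=8 (pending; pending now {a=8, c=18})
Op 6: UPDATE c=26 (pending; pending now {a=8, c=26})
Op 7: UPDATE a=27 (pending; pending now {a=27, c=26})
Op 8: UPDATE a=10 (pending; pending now {a=10, c=26})
Op 9: COMMIT: merged ['a', 'c'] into committed; committed now {a=10, b=19, c=26}
Op 10: BEGIN: in_txn=True, pending={}
Op 11: UPDATE a=27 (pending; pending now {a=27})
Final committed: {a=10, b=19, c=26}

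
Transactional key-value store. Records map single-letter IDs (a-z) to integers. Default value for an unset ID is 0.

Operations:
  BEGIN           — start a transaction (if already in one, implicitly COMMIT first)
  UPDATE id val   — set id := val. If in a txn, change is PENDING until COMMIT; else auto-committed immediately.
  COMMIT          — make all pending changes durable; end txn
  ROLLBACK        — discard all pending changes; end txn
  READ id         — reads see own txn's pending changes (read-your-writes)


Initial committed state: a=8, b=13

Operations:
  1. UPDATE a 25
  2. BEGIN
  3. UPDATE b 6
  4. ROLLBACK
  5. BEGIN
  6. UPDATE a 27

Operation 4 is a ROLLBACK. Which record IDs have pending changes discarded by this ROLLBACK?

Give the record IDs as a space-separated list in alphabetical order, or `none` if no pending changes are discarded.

Answer: b

Derivation:
Initial committed: {a=8, b=13}
Op 1: UPDATE a=25 (auto-commit; committed a=25)
Op 2: BEGIN: in_txn=True, pending={}
Op 3: UPDATE b=6 (pending; pending now {b=6})
Op 4: ROLLBACK: discarded pending ['b']; in_txn=False
Op 5: BEGIN: in_txn=True, pending={}
Op 6: UPDATE a=27 (pending; pending now {a=27})
ROLLBACK at op 4 discards: ['b']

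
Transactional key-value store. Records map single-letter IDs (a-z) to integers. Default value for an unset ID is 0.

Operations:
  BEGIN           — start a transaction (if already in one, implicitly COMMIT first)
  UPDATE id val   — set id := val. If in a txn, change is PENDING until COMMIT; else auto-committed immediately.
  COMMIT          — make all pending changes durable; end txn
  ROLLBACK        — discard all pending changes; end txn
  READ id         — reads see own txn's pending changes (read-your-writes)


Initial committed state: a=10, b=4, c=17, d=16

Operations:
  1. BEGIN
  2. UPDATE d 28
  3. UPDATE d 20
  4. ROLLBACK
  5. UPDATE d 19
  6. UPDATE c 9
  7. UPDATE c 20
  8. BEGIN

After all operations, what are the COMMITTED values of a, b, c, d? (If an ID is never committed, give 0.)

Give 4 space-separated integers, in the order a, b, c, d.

Answer: 10 4 20 19

Derivation:
Initial committed: {a=10, b=4, c=17, d=16}
Op 1: BEGIN: in_txn=True, pending={}
Op 2: UPDATE d=28 (pending; pending now {d=28})
Op 3: UPDATE d=20 (pending; pending now {d=20})
Op 4: ROLLBACK: discarded pending ['d']; in_txn=False
Op 5: UPDATE d=19 (auto-commit; committed d=19)
Op 6: UPDATE c=9 (auto-commit; committed c=9)
Op 7: UPDATE c=20 (auto-commit; committed c=20)
Op 8: BEGIN: in_txn=True, pending={}
Final committed: {a=10, b=4, c=20, d=19}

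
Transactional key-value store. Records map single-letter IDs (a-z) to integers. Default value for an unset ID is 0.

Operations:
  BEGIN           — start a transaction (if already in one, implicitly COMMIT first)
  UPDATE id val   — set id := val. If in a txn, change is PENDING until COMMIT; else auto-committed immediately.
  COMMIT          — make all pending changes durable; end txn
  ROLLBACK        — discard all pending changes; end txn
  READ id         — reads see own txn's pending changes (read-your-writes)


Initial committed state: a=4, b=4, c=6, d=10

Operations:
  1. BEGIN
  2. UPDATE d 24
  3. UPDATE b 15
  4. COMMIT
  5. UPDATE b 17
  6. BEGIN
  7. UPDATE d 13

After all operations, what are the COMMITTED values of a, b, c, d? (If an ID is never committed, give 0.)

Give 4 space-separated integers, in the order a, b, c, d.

Answer: 4 17 6 24

Derivation:
Initial committed: {a=4, b=4, c=6, d=10}
Op 1: BEGIN: in_txn=True, pending={}
Op 2: UPDATE d=24 (pending; pending now {d=24})
Op 3: UPDATE b=15 (pending; pending now {b=15, d=24})
Op 4: COMMIT: merged ['b', 'd'] into committed; committed now {a=4, b=15, c=6, d=24}
Op 5: UPDATE b=17 (auto-commit; committed b=17)
Op 6: BEGIN: in_txn=True, pending={}
Op 7: UPDATE d=13 (pending; pending now {d=13})
Final committed: {a=4, b=17, c=6, d=24}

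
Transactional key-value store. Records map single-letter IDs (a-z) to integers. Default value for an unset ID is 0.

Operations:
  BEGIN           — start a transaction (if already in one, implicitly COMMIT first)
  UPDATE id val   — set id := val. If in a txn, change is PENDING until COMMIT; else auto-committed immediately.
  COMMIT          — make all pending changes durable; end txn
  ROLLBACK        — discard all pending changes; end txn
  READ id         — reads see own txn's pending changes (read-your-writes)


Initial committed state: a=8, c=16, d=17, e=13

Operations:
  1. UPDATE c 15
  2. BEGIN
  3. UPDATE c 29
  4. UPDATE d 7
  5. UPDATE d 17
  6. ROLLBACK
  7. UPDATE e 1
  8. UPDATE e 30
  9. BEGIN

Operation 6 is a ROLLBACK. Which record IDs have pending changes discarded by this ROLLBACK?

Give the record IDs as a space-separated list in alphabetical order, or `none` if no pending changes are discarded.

Answer: c d

Derivation:
Initial committed: {a=8, c=16, d=17, e=13}
Op 1: UPDATE c=15 (auto-commit; committed c=15)
Op 2: BEGIN: in_txn=True, pending={}
Op 3: UPDATE c=29 (pending; pending now {c=29})
Op 4: UPDATE d=7 (pending; pending now {c=29, d=7})
Op 5: UPDATE d=17 (pending; pending now {c=29, d=17})
Op 6: ROLLBACK: discarded pending ['c', 'd']; in_txn=False
Op 7: UPDATE e=1 (auto-commit; committed e=1)
Op 8: UPDATE e=30 (auto-commit; committed e=30)
Op 9: BEGIN: in_txn=True, pending={}
ROLLBACK at op 6 discards: ['c', 'd']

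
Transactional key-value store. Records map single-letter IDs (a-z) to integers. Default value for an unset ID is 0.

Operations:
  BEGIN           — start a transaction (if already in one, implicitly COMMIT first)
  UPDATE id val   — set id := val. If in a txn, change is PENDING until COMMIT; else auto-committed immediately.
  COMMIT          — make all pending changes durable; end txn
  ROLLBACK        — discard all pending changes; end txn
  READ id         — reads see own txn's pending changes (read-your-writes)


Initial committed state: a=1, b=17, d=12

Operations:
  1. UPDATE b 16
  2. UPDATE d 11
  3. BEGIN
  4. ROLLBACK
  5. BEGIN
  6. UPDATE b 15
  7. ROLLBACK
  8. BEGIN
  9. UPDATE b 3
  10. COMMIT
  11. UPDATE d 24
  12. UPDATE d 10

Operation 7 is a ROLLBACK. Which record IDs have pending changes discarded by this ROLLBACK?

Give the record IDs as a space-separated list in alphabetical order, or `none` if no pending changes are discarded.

Initial committed: {a=1, b=17, d=12}
Op 1: UPDATE b=16 (auto-commit; committed b=16)
Op 2: UPDATE d=11 (auto-commit; committed d=11)
Op 3: BEGIN: in_txn=True, pending={}
Op 4: ROLLBACK: discarded pending []; in_txn=False
Op 5: BEGIN: in_txn=True, pending={}
Op 6: UPDATE b=15 (pending; pending now {b=15})
Op 7: ROLLBACK: discarded pending ['b']; in_txn=False
Op 8: BEGIN: in_txn=True, pending={}
Op 9: UPDATE b=3 (pending; pending now {b=3})
Op 10: COMMIT: merged ['b'] into committed; committed now {a=1, b=3, d=11}
Op 11: UPDATE d=24 (auto-commit; committed d=24)
Op 12: UPDATE d=10 (auto-commit; committed d=10)
ROLLBACK at op 7 discards: ['b']

Answer: b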